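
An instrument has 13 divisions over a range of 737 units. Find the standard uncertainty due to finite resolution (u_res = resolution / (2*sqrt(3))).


resolution = range / divisions
resolution = 737 / 13 = 56.692308
u_res = resolution / (2*sqrt(3))
u_res = 56.692308 / 3.4641016
u_res = 16.3657

16.3657


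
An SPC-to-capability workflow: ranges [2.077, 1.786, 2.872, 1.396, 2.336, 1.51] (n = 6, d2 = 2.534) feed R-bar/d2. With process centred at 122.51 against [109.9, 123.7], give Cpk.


R_bar = (2.077 + 1.786 + 2.872 + 1.396 + 2.336 + 1.51) / 6 = 1.9961667
sigma = R_bar / d2 = 1.9961667 / 2.534 = 0.78775324
Cp = (USL - LSL)/(6*sigma) = (123.7 - 109.9)/(6*0.78775324) = 2.9197
Cpu = (123.7 - 122.51)/(3*0.78775324) = 0.5035
Cpl = (122.51 - 109.9)/(3*0.78775324) = 5.3359
Cpk = min(Cpu, Cpl) = 0.5035

0.5035


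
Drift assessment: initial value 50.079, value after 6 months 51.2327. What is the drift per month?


rate = (v2 - v1) / months
= (51.2327 - 50.079) / 6
= 1.1537 / 6
= 0.1923

0.1923


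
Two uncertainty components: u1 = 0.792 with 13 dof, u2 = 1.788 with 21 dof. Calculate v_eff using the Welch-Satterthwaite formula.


uc = sqrt(u1^2 + u2^2) = sqrt(0.792^2 + 1.788^2) = 1.9555582
v_eff = uc^4 / (u1^4/v1 + u2^4/v2)
= 1.9555582^4 / (0.792^4/13 + 1.788^4/21)
= 14.624566 / 0.5169543
v_eff = 28.2899

28.2899


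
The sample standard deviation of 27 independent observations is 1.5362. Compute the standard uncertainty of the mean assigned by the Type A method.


u_A = s / sqrt(n)
u_A = 1.5362 / sqrt(27)
u_A = 1.5362 / 5.1961524
u_A = 0.2956

0.2956


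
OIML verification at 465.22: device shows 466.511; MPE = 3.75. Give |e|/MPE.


e = indication - reference = 466.511 - 465.22 = 1.2910
|e| = 1.2910
ratio = |e| / MPE = 1.2910 / 3.75
ratio = 0.3443

0.3443


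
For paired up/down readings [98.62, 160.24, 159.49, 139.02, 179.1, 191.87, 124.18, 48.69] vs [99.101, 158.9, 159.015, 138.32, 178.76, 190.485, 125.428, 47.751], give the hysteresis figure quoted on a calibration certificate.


|98.62 - 99.101| = 0.4810
|160.24 - 158.9| = 1.3400
|159.49 - 159.015| = 0.4750
|139.02 - 138.32| = 0.7000
|179.1 - 178.76| = 0.3400
|191.87 - 190.485| = 1.3850
|124.18 - 125.428| = 1.2480
|48.69 - 47.751| = 0.9390
hysteresis = max(diffs) = 1.3850

1.3850


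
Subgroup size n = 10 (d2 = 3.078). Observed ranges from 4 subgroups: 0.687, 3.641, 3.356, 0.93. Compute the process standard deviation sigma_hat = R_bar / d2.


R_bar = (0.687 + 3.641 + 3.356 + 0.93) / 4
R_bar = 8.614 / 4 = 2.1535
sigma_hat = R_bar / d2 = 2.1535 / 3.078 = 0.6996

0.6996


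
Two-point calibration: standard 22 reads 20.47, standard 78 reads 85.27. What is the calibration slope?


slope = (y2 - y1) / (x2 - x1)
= (85.27 - 20.47) / (78 - 22)
= 64.8000 / 56
= 1.1571

1.1571


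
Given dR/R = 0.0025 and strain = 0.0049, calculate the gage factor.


GF = (dR/R) / epsilon
= 0.0025 / 0.0049
= 0.5102

0.5102


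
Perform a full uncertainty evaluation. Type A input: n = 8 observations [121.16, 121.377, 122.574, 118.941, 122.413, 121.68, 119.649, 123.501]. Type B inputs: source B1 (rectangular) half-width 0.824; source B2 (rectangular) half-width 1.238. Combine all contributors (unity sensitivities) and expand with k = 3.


mean = (121.16 + 121.377 + 122.574 + 118.941 + 122.413 + 121.68 + 119.649 + 123.501) / 8 = 121.411875
s = sqrt(sum((x - mean)^2)/(n-1)) = 1.5150073
u_A = s / sqrt(n) = 1.5150073 / sqrt(8) = 0.53563597
u_B1 = 0.824 / sqrt(3) = 0.47573662
u_B2 = 1.238 / sqrt(3) = 0.71475963
uc = sqrt(0.53563597^2 + 0.47573662^2 + 0.71475963^2) = 1.0119845
U = k * uc = 3 * 1.0119845
U = 3.0360

3.0360


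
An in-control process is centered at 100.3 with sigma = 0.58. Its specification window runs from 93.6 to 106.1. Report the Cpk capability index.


Cpu = (USL - mean) / (3*sigma) = (106.1 - 100.3) / (3*0.58) = 3.3333
Cpl = (mean - LSL) / (3*sigma) = (100.3 - 93.6) / (3*0.58) = 3.8506
Cpk = min(Cpu, Cpl) = 3.3333

3.3333


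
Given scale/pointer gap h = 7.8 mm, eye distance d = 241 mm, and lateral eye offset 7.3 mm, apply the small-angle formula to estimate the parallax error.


error = h * offset / d
= 7.8 * 7.3 / 241
= 0.2363

0.2363


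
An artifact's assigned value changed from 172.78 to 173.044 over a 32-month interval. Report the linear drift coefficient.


rate = (v2 - v1) / months
= (173.044 - 172.78) / 32
= 0.2640 / 32
= 0.0083

0.0083


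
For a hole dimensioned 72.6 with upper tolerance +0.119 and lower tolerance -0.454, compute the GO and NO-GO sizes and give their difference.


GO = nominal - lower_tol (smallest hole = maximum material condition)
GO = 72.6 - 0.454 = 72.146
NO-GO = nominal + upper_tol (largest hole = least material condition)
NO-GO = 72.6 + 0.119 = 72.719
spread = NO-GO - GO = 72.719 - 72.146 = 0.5730

0.5730


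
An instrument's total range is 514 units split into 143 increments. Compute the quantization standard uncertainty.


resolution = range / divisions
resolution = 514 / 143 = 3.5944056
u_res = resolution / (2*sqrt(3))
u_res = 3.5944056 / 3.4641016
u_res = 1.0376

1.0376


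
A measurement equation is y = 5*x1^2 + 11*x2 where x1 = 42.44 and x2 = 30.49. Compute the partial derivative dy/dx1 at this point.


y = 5*x1^2 + 11*x2
dy/dx1 = 2*5*x1
Evaluate at x1 = 42.44: c1 = 10 * 42.44
c1 = 424.4000

424.4000


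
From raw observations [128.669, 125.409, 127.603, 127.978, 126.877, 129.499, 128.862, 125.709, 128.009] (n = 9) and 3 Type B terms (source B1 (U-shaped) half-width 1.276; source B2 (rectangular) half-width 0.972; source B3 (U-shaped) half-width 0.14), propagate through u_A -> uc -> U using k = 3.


mean = (128.669 + 125.409 + 127.603 + 127.978 + 126.877 + 129.499 + 128.862 + 125.709 + 128.009) / 9 = 127.6238889
s = sqrt(sum((x - mean)^2)/(n-1)) = 1.3939931
u_A = s / sqrt(n) = 1.3939931 / sqrt(9) = 0.46466437
u_B1 = 1.276 / sqrt(2) = 0.90226825
u_B2 = 0.972 / sqrt(3) = 0.56118446
u_B3 = 0.14 / sqrt(2) = 0.098994949
uc = sqrt(0.46466437^2 + 0.90226825^2 + 0.56118446^2 + 0.098994949^2) = 1.1639282
U = k * uc = 3 * 1.1639282
U = 3.4918

3.4918


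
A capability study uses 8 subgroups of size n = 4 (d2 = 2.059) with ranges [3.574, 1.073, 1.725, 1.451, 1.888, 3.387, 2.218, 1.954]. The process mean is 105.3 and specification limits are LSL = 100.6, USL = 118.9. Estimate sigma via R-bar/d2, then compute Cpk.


R_bar = (3.574 + 1.073 + 1.725 + 1.451 + 1.888 + 3.387 + 2.218 + 1.954) / 8 = 2.15875
sigma = R_bar / d2 = 2.15875 / 2.059 = 1.0484458
Cp = (USL - LSL)/(6*sigma) = (118.9 - 100.6)/(6*1.0484458) = 2.9091
Cpu = (118.9 - 105.3)/(3*1.0484458) = 4.3239
Cpl = (105.3 - 100.6)/(3*1.0484458) = 1.4943
Cpk = min(Cpu, Cpl) = 1.4943

1.4943


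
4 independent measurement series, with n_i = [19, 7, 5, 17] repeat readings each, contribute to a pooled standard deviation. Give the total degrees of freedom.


nu = sum_i (n_i - 1)
nu = ((19 - 1) + (7 - 1) + (5 - 1) + (17 - 1))
nu = 18 + 6 + 4 + 16
nu = 44

44


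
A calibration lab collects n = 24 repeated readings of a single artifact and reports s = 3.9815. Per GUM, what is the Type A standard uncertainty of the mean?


u_A = s / sqrt(n)
u_A = 3.9815 / sqrt(24)
u_A = 3.9815 / 4.8989795
u_A = 0.8127

0.8127


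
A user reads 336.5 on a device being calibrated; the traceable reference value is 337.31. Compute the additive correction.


Correction = standard - reading
= 337.31 - 336.5
= 0.8100

0.8100


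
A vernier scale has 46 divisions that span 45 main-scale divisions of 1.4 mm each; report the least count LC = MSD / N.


LC = MSD / n_div
= 1.4 / 46
= 0.0304

0.0304


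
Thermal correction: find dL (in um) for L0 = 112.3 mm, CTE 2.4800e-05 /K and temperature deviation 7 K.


dL = L * alpha * dT
= 112.3 * 2.4800e-05 * 7
= 0.0194953 mm
dL_um = 0.0194953 * 1000 = 19.4953 um

19.4953


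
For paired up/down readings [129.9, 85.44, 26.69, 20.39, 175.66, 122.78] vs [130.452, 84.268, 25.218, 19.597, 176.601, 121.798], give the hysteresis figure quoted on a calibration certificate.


|129.9 - 130.452| = 0.5520
|85.44 - 84.268| = 1.1720
|26.69 - 25.218| = 1.4720
|20.39 - 19.597| = 0.7930
|175.66 - 176.601| = 0.9410
|122.78 - 121.798| = 0.9820
hysteresis = max(diffs) = 1.4720

1.4720


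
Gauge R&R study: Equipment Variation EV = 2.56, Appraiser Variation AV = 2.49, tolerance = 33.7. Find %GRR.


GRR = sqrt(EV^2 + AV^2) = sqrt(2.56^2 + 2.49^2) = 3.5712323
%GRR = GRR / tol * 100 = 3.5712323 / 33.7 * 100
%GRR = 10.5971

10.5971


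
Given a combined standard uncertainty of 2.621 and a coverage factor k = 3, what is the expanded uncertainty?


U = k * uc
U = 3 * 2.621
U = 7.8630

7.8630


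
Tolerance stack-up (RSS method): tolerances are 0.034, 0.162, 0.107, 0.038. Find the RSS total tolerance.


RSS = sqrt(0.034^2 + 0.162^2 + 0.107^2 + 0.038^2)
= sqrt(0.040293)
= 0.2007

0.2007


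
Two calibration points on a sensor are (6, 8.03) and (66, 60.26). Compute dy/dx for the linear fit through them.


slope = (y2 - y1) / (x2 - x1)
= (60.26 - 8.03) / (66 - 6)
= 52.2300 / 60
= 0.8705

0.8705


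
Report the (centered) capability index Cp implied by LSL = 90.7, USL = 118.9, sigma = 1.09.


Cp = (USL - LSL) / (6 * sigma)
= (118.9 - 90.7) / (6 * 1.09)
= 28.2000 / 6.5400
= 4.3119

4.3119


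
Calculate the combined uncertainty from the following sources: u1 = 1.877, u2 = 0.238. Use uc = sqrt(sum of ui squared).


uc = sqrt(1.877^2 + 0.238^2)
uc = sqrt(3.579773)
uc = 1.8920

1.8920


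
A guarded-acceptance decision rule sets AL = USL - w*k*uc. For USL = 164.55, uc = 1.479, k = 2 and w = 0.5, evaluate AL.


U = k * uc = 2 * 1.479 = 2.958
guard band g = w * U = 0.5 * 2.958 = 1.479
AL = USL - g = 164.55 - 1.479
AL = 163.0710

163.0710


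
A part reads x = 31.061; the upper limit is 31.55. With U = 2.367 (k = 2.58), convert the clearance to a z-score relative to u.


u = U / k = 2.367 / 2.58 = 0.91744186
margin = |USL - x| = |31.55 - 31.061| = 0.489
z = margin / u = 0.489 / 0.91744186
z = 0.5330

0.5330


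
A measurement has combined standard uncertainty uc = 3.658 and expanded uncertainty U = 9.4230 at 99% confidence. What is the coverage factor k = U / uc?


k = U / uc
k = 9.4230 / 3.658
k = 2.576

2.576


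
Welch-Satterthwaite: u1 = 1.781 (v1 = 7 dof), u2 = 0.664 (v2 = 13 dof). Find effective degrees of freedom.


uc = sqrt(u1^2 + u2^2) = sqrt(1.781^2 + 0.664^2) = 1.9007517
v_eff = uc^4 / (u1^4/v1 + u2^4/v2)
= 1.9007517^4 / (1.781^4/7 + 0.664^4/13)
= 13.052736 / 1.4522868
v_eff = 8.9877

8.9877


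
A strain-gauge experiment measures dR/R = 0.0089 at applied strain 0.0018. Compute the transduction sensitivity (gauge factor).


GF = (dR/R) / epsilon
= 0.0089 / 0.0018
= 4.9444

4.9444


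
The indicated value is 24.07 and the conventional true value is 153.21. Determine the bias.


Systematic error = measured - true
= 24.07 - 153.21
= -129.1400

-129.1400


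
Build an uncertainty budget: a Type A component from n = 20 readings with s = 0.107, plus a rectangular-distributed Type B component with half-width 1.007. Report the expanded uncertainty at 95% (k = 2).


u_A = s / sqrt(n) = 0.107 / sqrt(20) = 0.023925927
u_B = half_width / sqrt(3) = 1.007 / sqrt(3) = 0.58139172
uc = sqrt(u_A^2 + u_B^2) = sqrt(0.023925927^2 + 0.58139172^2) = 0.58188382
U = k * uc = 2 * 0.58188382
U = 1.1638

1.1638


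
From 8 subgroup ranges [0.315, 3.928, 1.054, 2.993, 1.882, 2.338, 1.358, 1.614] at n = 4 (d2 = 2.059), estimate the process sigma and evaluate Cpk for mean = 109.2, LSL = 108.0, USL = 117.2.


R_bar = (0.315 + 3.928 + 1.054 + 2.993 + 1.882 + 2.338 + 1.358 + 1.614) / 8 = 1.93525
sigma = R_bar / d2 = 1.93525 / 2.059 = 0.93989801
Cp = (USL - LSL)/(6*sigma) = (117.2 - 108.0)/(6*0.93989801) = 1.6314
Cpu = (117.2 - 109.2)/(3*0.93989801) = 2.8372
Cpl = (109.2 - 108.0)/(3*0.93989801) = 0.4256
Cpk = min(Cpu, Cpl) = 0.4256

0.4256


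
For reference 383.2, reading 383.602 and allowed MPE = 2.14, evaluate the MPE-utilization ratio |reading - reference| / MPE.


e = indication - reference = 383.602 - 383.2 = 0.4020
|e| = 0.4020
ratio = |e| / MPE = 0.4020 / 2.14
ratio = 0.1879

0.1879


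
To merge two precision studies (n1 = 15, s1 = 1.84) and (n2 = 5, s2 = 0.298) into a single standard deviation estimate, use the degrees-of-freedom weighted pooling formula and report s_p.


s_p = sqrt(((n1-1)*s1^2 + (n2-1)*s2^2) / (n1+n2-2))
numerator = (15-1)*1.84^2 + (5-1)*0.298^2 = 47.3984 + 0.355216 = 47.753616
denominator = 15 + 5 - 2 = 18
s_p^2 = 47.753616 / 18 = 2.6529787
s_p = sqrt(2.6529787) = 1.6288

1.6288


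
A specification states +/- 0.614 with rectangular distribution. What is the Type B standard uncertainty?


u_B = half_width / sqrt(3)
u_B = 0.614 / 1.7320508
u_B = 0.3545

0.3545


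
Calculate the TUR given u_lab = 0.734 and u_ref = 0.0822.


TUR = u_lab / u_ref
= 0.734 / 0.0822
= 8.9294

8.9294


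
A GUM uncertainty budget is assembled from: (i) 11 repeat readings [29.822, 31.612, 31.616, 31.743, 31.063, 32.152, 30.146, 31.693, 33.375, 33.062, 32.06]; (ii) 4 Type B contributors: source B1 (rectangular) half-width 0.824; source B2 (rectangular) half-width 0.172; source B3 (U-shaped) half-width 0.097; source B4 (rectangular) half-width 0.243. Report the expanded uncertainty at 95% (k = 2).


mean = (29.822 + 31.612 + 31.616 + 31.743 + 31.063 + 32.152 + 30.146 + 31.693 + 33.375 + 33.062 + 32.06) / 11 = 31.66763636
s = sqrt(sum((x - mean)^2)/(n-1)) = 1.0652379
u_A = s / sqrt(n) = 1.0652379 / sqrt(11) = 0.32118131
u_B1 = 0.824 / sqrt(3) = 0.47573662
u_B2 = 0.172 / sqrt(3) = 0.099304246
u_B3 = 0.097 / sqrt(2) = 0.068589358
u_B4 = 0.243 / sqrt(3) = 0.14029612
uc = sqrt(0.32118131^2 + 0.47573662^2 + 0.099304246^2 + 0.068589358^2 + 0.14029612^2) = 0.60310165
U = k * uc = 2 * 0.60310165
U = 1.2062

1.2062


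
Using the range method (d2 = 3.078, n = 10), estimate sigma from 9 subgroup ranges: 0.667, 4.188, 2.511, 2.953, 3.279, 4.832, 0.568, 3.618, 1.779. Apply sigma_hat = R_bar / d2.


R_bar = (0.667 + 4.188 + 2.511 + 2.953 + 3.279 + 4.832 + 0.568 + 3.618 + 1.779) / 9
R_bar = 24.395 / 9 = 2.7105556
sigma_hat = R_bar / d2 = 2.7105556 / 3.078 = 0.8806

0.8806


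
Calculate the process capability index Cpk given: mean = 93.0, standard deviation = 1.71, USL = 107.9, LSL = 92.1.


Cpu = (USL - mean) / (3*sigma) = (107.9 - 93.0) / (3*1.71) = 2.9045
Cpl = (mean - LSL) / (3*sigma) = (93.0 - 92.1) / (3*1.71) = 0.1754
Cpk = min(Cpu, Cpl) = 0.1754

0.1754


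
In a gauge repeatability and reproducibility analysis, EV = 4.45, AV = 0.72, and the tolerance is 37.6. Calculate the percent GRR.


GRR = sqrt(EV^2 + AV^2) = sqrt(4.45^2 + 0.72^2) = 4.5078709
%GRR = GRR / tol * 100 = 4.5078709 / 37.6 * 100
%GRR = 11.9890

11.9890


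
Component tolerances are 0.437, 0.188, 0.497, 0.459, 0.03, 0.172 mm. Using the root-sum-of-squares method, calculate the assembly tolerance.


RSS = sqrt(0.437^2 + 0.188^2 + 0.497^2 + 0.459^2 + 0.03^2 + 0.172^2)
= sqrt(0.714487)
= 0.8453

0.8453


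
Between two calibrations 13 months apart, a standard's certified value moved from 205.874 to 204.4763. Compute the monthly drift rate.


rate = (v2 - v1) / months
= (204.4763 - 205.874) / 13
= -1.3977 / 13
= -0.1075

-0.1075


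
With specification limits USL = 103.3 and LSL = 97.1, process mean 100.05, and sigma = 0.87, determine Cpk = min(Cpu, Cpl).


Cpu = (USL - mean) / (3*sigma) = (103.3 - 100.05) / (3*0.87) = 1.2452
Cpl = (mean - LSL) / (3*sigma) = (100.05 - 97.1) / (3*0.87) = 1.1303
Cpk = min(Cpu, Cpl) = 1.1303

1.1303


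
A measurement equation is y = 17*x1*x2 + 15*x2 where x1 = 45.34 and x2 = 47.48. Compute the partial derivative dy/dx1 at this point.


y = 17*x1*x2 + 15*x2
dy/dx1 = 17*x2
Evaluate at x2 = 47.48: c1 = 17 * 47.48
c1 = 807.1600

807.1600


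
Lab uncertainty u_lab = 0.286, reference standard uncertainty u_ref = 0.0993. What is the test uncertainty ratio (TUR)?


TUR = u_lab / u_ref
= 0.286 / 0.0993
= 2.8802

2.8802


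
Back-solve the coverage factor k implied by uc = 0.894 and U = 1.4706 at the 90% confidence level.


k = U / uc
k = 1.4706 / 0.894
k = 1.645

1.645


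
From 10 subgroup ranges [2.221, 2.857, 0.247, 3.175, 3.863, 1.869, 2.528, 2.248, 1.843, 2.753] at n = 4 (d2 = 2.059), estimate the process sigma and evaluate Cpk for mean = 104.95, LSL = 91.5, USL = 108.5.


R_bar = (2.221 + 2.857 + 0.247 + 3.175 + 3.863 + 1.869 + 2.528 + 2.248 + 1.843 + 2.753) / 10 = 2.3604
sigma = R_bar / d2 = 2.3604 / 2.059 = 1.1463817
Cp = (USL - LSL)/(6*sigma) = (108.5 - 91.5)/(6*1.1463817) = 2.4715
Cpu = (108.5 - 104.95)/(3*1.1463817) = 1.0322
Cpl = (104.95 - 91.5)/(3*1.1463817) = 3.9109
Cpk = min(Cpu, Cpl) = 1.0322

1.0322


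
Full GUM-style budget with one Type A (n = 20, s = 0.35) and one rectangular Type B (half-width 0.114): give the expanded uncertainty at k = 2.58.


u_A = s / sqrt(n) = 0.35 / sqrt(20) = 0.078262379
u_B = half_width / sqrt(3) = 0.114 / sqrt(3) = 0.065817931
uc = sqrt(u_A^2 + u_B^2) = sqrt(0.078262379^2 + 0.065817931^2) = 0.10225947
U = k * uc = 2.58 * 0.10225947
U = 0.2638

0.2638


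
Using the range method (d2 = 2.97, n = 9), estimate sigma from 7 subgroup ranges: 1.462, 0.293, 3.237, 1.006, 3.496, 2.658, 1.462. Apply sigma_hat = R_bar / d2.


R_bar = (1.462 + 0.293 + 3.237 + 1.006 + 3.496 + 2.658 + 1.462) / 7
R_bar = 13.614 / 7 = 1.9448571
sigma_hat = R_bar / d2 = 1.9448571 / 2.97 = 0.6548

0.6548


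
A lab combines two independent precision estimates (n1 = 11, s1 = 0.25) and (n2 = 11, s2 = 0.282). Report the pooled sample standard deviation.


s_p = sqrt(((n1-1)*s1^2 + (n2-1)*s2^2) / (n1+n2-2))
numerator = (11-1)*0.25^2 + (11-1)*0.282^2 = 0.625 + 0.79524 = 1.42024
denominator = 11 + 11 - 2 = 20
s_p^2 = 1.42024 / 20 = 0.071012
s_p = sqrt(0.071012) = 0.2665

0.2665


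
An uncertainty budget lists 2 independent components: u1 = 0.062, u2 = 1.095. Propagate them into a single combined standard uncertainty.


uc = sqrt(0.062^2 + 1.095^2)
uc = sqrt(1.202869)
uc = 1.0968

1.0968


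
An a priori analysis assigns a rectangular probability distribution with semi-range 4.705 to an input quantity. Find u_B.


u_B = half_width / sqrt(3)
u_B = 4.705 / 1.7320508
u_B = 2.7164

2.7164


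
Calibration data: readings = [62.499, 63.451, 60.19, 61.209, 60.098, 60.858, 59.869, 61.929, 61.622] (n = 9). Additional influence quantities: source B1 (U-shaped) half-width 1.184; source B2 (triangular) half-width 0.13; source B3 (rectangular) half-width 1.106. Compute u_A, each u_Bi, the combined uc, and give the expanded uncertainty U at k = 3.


mean = (62.499 + 63.451 + 60.19 + 61.209 + 60.098 + 60.858 + 59.869 + 61.929 + 61.622) / 9 = 61.30277778
s = sqrt(sum((x - mean)^2)/(n-1)) = 1.1985391
u_A = s / sqrt(n) = 1.1985391 / sqrt(9) = 0.39951303
u_B1 = 1.184 / sqrt(2) = 0.83721443
u_B2 = 0.13 / sqrt(6) = 0.053072278
u_B3 = 1.106 / sqrt(3) = 0.6385494
uc = sqrt(0.39951303^2 + 0.83721443^2 + 0.053072278^2 + 0.6385494^2) = 1.127431
U = k * uc = 3 * 1.127431
U = 3.3823

3.3823


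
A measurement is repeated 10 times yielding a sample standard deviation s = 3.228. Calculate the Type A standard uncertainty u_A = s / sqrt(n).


u_A = s / sqrt(n)
u_A = 3.228 / sqrt(10)
u_A = 3.228 / 3.1622777
u_A = 1.0208

1.0208


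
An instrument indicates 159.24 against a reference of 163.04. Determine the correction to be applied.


Correction = standard - reading
= 163.04 - 159.24
= 3.8000

3.8000


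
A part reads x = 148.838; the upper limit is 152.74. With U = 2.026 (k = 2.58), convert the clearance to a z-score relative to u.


u = U / k = 2.026 / 2.58 = 0.78527132
margin = |USL - x| = |152.74 - 148.838| = 3.902
z = margin / u = 3.902 / 0.78527132
z = 4.9690

4.9690


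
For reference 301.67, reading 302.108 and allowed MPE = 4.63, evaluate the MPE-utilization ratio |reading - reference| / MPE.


e = indication - reference = 302.108 - 301.67 = 0.4380
|e| = 0.4380
ratio = |e| / MPE = 0.4380 / 4.63
ratio = 0.0946

0.0946


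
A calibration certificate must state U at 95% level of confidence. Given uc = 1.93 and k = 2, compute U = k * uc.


U = k * uc
U = 2 * 1.93
U = 3.8600

3.8600


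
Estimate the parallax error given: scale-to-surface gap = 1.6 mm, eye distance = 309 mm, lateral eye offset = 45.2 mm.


error = h * offset / d
= 1.6 * 45.2 / 309
= 0.2340

0.2340


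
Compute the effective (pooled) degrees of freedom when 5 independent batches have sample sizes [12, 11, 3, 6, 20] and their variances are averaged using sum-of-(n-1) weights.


nu = sum_i (n_i - 1)
nu = ((12 - 1) + (11 - 1) + (3 - 1) + (6 - 1) + (20 - 1))
nu = 11 + 10 + 2 + 5 + 19
nu = 47

47


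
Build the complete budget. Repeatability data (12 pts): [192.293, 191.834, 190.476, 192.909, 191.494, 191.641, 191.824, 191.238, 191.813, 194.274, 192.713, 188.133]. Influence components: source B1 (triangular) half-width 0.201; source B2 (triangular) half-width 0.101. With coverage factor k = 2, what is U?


mean = (192.293 + 191.834 + 190.476 + 192.909 + 191.494 + 191.641 + 191.824 + 191.238 + 191.813 + 194.274 + 192.713 + 188.133) / 12 = 191.7201667
s = sqrt(sum((x - mean)^2)/(n-1)) = 1.4767046
u_A = s / sqrt(n) = 1.4767046 / sqrt(12) = 0.4262879
u_B1 = 0.201 / sqrt(6) = 0.082057906
u_B2 = 0.101 / sqrt(6) = 0.041233077
uc = sqrt(0.4262879^2 + 0.082057906^2 + 0.041233077^2) = 0.4360677
U = k * uc = 2 * 0.4360677
U = 0.8721

0.8721


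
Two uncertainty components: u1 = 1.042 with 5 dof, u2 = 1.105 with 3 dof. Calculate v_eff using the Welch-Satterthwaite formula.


uc = sqrt(u1^2 + u2^2) = sqrt(1.042^2 + 1.105^2) = 1.5188117
v_eff = uc^4 / (u1^4/v1 + u2^4/v2)
= 1.5188117^4 / (1.042^4/5 + 1.105^4/3)
= 5.3212754 / 0.73274404
v_eff = 7.2621

7.2621


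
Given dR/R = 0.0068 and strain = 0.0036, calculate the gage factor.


GF = (dR/R) / epsilon
= 0.0068 / 0.0036
= 1.8889

1.8889


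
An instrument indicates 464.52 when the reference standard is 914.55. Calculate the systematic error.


Systematic error = measured - true
= 464.52 - 914.55
= -450.0300

-450.0300


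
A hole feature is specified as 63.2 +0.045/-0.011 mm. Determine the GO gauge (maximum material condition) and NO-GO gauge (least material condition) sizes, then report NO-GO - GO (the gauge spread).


GO = nominal - lower_tol (smallest hole = maximum material condition)
GO = 63.2 - 0.011 = 63.189
NO-GO = nominal + upper_tol (largest hole = least material condition)
NO-GO = 63.2 + 0.045 = 63.245
spread = NO-GO - GO = 63.245 - 63.189 = 0.0560

0.0560


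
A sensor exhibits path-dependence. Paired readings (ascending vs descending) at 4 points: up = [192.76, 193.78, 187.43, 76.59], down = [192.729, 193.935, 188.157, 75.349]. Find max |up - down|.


|192.76 - 192.729| = 0.0310
|193.78 - 193.935| = 0.1550
|187.43 - 188.157| = 0.7270
|76.59 - 75.349| = 1.2410
hysteresis = max(diffs) = 1.2410

1.2410


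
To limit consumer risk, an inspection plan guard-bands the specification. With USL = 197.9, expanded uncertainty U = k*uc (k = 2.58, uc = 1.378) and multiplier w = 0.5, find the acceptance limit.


U = k * uc = 2.58 * 1.378 = 3.55524
guard band g = w * U = 0.5 * 3.55524 = 1.77762
AL = USL - g = 197.9 - 1.77762
AL = 196.1224

196.1224


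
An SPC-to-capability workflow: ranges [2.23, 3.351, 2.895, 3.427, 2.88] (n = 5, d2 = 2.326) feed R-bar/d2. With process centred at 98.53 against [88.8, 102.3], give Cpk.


R_bar = (2.23 + 3.351 + 2.895 + 3.427 + 2.88) / 5 = 2.9566
sigma = R_bar / d2 = 2.9566 / 2.326 = 1.2711092
Cp = (USL - LSL)/(6*sigma) = (102.3 - 88.8)/(6*1.2711092) = 1.7701
Cpu = (102.3 - 98.53)/(3*1.2711092) = 0.9886
Cpl = (98.53 - 88.8)/(3*1.2711092) = 2.5516
Cpk = min(Cpu, Cpl) = 0.9886

0.9886


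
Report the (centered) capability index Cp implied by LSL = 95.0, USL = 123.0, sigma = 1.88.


Cp = (USL - LSL) / (6 * sigma)
= (123.0 - 95.0) / (6 * 1.88)
= 28.0000 / 11.2800
= 2.4823

2.4823


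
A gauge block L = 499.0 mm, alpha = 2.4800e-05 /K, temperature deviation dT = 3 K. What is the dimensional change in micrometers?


dL = L * alpha * dT
= 499.0 * 2.4800e-05 * 3
= 0.0371256 mm
dL_um = 0.0371256 * 1000 = 37.1256 um

37.1256


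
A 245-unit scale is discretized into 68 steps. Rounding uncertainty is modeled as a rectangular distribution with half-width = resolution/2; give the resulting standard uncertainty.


resolution = range / divisions
resolution = 245 / 68 = 3.6029412
u_res = resolution / (2*sqrt(3))
u_res = 3.6029412 / 3.4641016
u_res = 1.0401

1.0401


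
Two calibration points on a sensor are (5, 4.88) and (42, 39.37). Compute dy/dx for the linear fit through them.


slope = (y2 - y1) / (x2 - x1)
= (39.37 - 4.88) / (42 - 5)
= 34.4900 / 37
= 0.9322

0.9322


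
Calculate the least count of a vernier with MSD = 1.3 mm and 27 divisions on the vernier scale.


LC = MSD / n_div
= 1.3 / 27
= 0.0481

0.0481


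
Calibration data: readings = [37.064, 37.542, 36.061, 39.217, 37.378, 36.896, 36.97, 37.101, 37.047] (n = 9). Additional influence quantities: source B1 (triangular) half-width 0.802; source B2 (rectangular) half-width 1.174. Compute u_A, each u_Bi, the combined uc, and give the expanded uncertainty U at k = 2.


mean = (37.064 + 37.542 + 36.061 + 39.217 + 37.378 + 36.896 + 36.97 + 37.101 + 37.047) / 9 = 37.25288889
s = sqrt(sum((x - mean)^2)/(n-1)) = 0.84306768
u_A = s / sqrt(n) = 0.84306768 / sqrt(9) = 0.28102256
u_B1 = 0.802 / sqrt(6) = 0.32741513
u_B2 = 1.174 / sqrt(3) = 0.67780922
uc = sqrt(0.28102256^2 + 0.32741513^2 + 0.67780922^2) = 0.80349218
U = k * uc = 2 * 0.80349218
U = 1.6070

1.6070


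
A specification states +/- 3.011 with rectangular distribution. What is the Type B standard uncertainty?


u_B = half_width / sqrt(3)
u_B = 3.011 / 1.7320508
u_B = 1.7384

1.7384


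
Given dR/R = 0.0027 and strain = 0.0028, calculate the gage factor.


GF = (dR/R) / epsilon
= 0.0027 / 0.0028
= 0.9643

0.9643


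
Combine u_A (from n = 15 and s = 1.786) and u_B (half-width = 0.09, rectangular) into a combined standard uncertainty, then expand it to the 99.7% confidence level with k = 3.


u_A = s / sqrt(n) = 1.786 / sqrt(15) = 0.46114322
u_B = half_width / sqrt(3) = 0.09 / sqrt(3) = 0.051961524
uc = sqrt(u_A^2 + u_B^2) = sqrt(0.46114322^2 + 0.051961524^2) = 0.46406149
U = k * uc = 3 * 0.46406149
U = 1.3922

1.3922


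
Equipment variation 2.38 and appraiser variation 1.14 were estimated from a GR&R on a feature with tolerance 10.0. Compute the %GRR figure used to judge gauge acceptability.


GRR = sqrt(EV^2 + AV^2) = sqrt(2.38^2 + 1.14^2) = 2.6389392
%GRR = GRR / tol * 100 = 2.6389392 / 10.0 * 100
%GRR = 26.3894

26.3894


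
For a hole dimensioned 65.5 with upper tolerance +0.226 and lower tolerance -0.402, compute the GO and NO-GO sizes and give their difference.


GO = nominal - lower_tol (smallest hole = maximum material condition)
GO = 65.5 - 0.402 = 65.098
NO-GO = nominal + upper_tol (largest hole = least material condition)
NO-GO = 65.5 + 0.226 = 65.726
spread = NO-GO - GO = 65.726 - 65.098 = 0.6280

0.6280


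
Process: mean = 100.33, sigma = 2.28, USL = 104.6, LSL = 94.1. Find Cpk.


Cpu = (USL - mean) / (3*sigma) = (104.6 - 100.33) / (3*2.28) = 0.6243
Cpl = (mean - LSL) / (3*sigma) = (100.33 - 94.1) / (3*2.28) = 0.9108
Cpk = min(Cpu, Cpl) = 0.6243

0.6243


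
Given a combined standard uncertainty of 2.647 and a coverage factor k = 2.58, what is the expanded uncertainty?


U = k * uc
U = 2.58 * 2.647
U = 6.8293

6.8293


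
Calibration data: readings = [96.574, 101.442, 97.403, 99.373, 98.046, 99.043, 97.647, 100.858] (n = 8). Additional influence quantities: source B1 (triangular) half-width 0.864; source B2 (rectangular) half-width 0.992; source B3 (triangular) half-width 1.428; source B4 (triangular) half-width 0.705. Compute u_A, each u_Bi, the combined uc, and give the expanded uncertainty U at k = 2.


mean = (96.574 + 101.442 + 97.403 + 99.373 + 98.046 + 99.043 + 97.647 + 100.858) / 8 = 98.79825
s = sqrt(sum((x - mean)^2)/(n-1)) = 1.7074413
u_A = s / sqrt(n) = 1.7074413 / sqrt(8) = 0.60367166
u_B1 = 0.864 / sqrt(6) = 0.35272652
u_B2 = 0.992 / sqrt(3) = 0.57273147
u_B3 = 1.428 / sqrt(6) = 0.58297856
u_B4 = 0.705 / sqrt(6) = 0.28781504
uc = sqrt(0.60367166^2 + 0.35272652^2 + 0.57273147^2 + 0.58297856^2 + 0.28781504^2) = 1.1133545
U = k * uc = 2 * 1.1133545
U = 2.2267

2.2267


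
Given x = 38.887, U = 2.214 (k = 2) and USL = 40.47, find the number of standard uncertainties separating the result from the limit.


u = U / k = 2.214 / 2 = 1.107
margin = |USL - x| = |40.47 - 38.887| = 1.583
z = margin / u = 1.583 / 1.107
z = 1.4300

1.4300


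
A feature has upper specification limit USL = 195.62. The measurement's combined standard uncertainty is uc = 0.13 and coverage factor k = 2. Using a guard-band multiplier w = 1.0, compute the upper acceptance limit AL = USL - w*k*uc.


U = k * uc = 2 * 0.13 = 0.26
guard band g = w * U = 1.0 * 0.26 = 0.26
AL = USL - g = 195.62 - 0.26
AL = 195.3600

195.3600


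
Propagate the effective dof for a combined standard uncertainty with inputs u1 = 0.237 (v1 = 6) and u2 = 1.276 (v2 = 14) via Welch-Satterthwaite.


uc = sqrt(u1^2 + u2^2) = sqrt(0.237^2 + 1.276^2) = 1.2978232
v_eff = uc^4 / (u1^4/v1 + u2^4/v2)
= 1.2978232^4 / (0.237^4/6 + 1.276^4/14)
= 2.8370183 / 0.1898799
v_eff = 14.9411

14.9411


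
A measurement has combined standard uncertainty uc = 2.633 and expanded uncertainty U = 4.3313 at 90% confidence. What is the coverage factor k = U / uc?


k = U / uc
k = 4.3313 / 2.633
k = 1.645

1.645


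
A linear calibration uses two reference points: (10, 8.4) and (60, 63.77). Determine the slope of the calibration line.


slope = (y2 - y1) / (x2 - x1)
= (63.77 - 8.4) / (60 - 10)
= 55.3700 / 50
= 1.1074

1.1074


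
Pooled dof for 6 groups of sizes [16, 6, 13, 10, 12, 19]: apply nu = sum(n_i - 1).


nu = sum_i (n_i - 1)
nu = ((16 - 1) + (6 - 1) + (13 - 1) + (10 - 1) + (12 - 1) + (19 - 1))
nu = 15 + 5 + 12 + 9 + 11 + 18
nu = 70

70


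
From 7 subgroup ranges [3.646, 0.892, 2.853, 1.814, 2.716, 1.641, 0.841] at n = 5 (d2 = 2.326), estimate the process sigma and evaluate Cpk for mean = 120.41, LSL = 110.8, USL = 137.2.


R_bar = (3.646 + 0.892 + 2.853 + 1.814 + 2.716 + 1.641 + 0.841) / 7 = 2.0575714
sigma = R_bar / d2 = 2.0575714 / 2.326 = 0.88459647
Cp = (USL - LSL)/(6*sigma) = (137.2 - 110.8)/(6*0.88459647) = 4.9740
Cpu = (137.2 - 120.41)/(3*0.88459647) = 6.3268
Cpl = (120.41 - 110.8)/(3*0.88459647) = 3.6212
Cpk = min(Cpu, Cpl) = 3.6212

3.6212


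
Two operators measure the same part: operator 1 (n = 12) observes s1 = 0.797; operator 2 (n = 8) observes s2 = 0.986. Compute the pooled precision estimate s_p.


s_p = sqrt(((n1-1)*s1^2 + (n2-1)*s2^2) / (n1+n2-2))
numerator = (12-1)*0.797^2 + (8-1)*0.986^2 = 6.987299 + 6.805372 = 13.792671
denominator = 12 + 8 - 2 = 18
s_p^2 = 13.792671 / 18 = 0.7662595
s_p = sqrt(0.7662595) = 0.8754

0.8754


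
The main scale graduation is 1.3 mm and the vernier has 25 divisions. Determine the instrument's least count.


LC = MSD / n_div
= 1.3 / 25
= 0.0520

0.0520


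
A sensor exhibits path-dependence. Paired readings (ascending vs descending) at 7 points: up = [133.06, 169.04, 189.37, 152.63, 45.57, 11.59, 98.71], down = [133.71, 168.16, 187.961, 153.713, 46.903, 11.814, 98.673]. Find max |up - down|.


|133.06 - 133.71| = 0.6500
|169.04 - 168.16| = 0.8800
|189.37 - 187.961| = 1.4090
|152.63 - 153.713| = 1.0830
|45.57 - 46.903| = 1.3330
|11.59 - 11.814| = 0.2240
|98.71 - 98.673| = 0.0370
hysteresis = max(diffs) = 1.4090

1.4090


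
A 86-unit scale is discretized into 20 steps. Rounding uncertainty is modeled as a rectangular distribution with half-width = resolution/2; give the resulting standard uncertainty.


resolution = range / divisions
resolution = 86 / 20 = 4.3
u_res = resolution / (2*sqrt(3))
u_res = 4.3 / 3.4641016
u_res = 1.2413

1.2413


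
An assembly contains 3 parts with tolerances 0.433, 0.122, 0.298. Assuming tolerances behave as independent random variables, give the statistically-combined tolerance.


RSS = sqrt(0.433^2 + 0.122^2 + 0.298^2)
= sqrt(0.291177)
= 0.5396

0.5396


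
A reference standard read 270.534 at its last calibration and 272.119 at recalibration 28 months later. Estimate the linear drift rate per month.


rate = (v2 - v1) / months
= (272.119 - 270.534) / 28
= 1.5850 / 28
= 0.0566

0.0566


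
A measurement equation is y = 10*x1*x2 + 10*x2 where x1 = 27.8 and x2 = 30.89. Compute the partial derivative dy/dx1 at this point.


y = 10*x1*x2 + 10*x2
dy/dx1 = 10*x2
Evaluate at x2 = 30.89: c1 = 10 * 30.89
c1 = 308.9000

308.9000


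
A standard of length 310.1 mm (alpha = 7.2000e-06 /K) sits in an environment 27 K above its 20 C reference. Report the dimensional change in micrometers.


dL = L * alpha * dT
= 310.1 * 7.2000e-06 * 27
= 0.0602834 mm
dL_um = 0.0602834 * 1000 = 60.2834 um

60.2834


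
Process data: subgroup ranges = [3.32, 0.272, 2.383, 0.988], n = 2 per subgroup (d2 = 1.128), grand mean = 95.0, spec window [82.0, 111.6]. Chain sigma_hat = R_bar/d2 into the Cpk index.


R_bar = (3.32 + 0.272 + 2.383 + 0.988) / 4 = 1.74075
sigma = R_bar / d2 = 1.74075 / 1.128 = 1.5432181
Cp = (USL - LSL)/(6*sigma) = (111.6 - 82.0)/(6*1.5432181) = 3.1968
Cpu = (111.6 - 95.0)/(3*1.5432181) = 3.5856
Cpl = (95.0 - 82.0)/(3*1.5432181) = 2.8080
Cpk = min(Cpu, Cpl) = 2.8080

2.8080


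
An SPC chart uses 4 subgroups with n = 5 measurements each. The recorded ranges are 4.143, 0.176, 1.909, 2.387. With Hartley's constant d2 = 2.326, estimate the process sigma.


R_bar = (4.143 + 0.176 + 1.909 + 2.387) / 4
R_bar = 8.615 / 4 = 2.15375
sigma_hat = R_bar / d2 = 2.15375 / 2.326 = 0.9259

0.9259


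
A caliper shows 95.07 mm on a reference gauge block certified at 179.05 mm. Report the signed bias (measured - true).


Systematic error = measured - true
= 95.07 - 179.05
= -83.9800

-83.9800


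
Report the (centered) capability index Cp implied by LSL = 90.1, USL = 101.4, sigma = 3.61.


Cp = (USL - LSL) / (6 * sigma)
= (101.4 - 90.1) / (6 * 3.61)
= 11.3000 / 21.6600
= 0.5217

0.5217


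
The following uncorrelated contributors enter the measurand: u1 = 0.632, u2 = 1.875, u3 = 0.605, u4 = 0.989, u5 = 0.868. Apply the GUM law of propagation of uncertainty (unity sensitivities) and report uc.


uc = sqrt(0.632^2 + 1.875^2 + 0.605^2 + 0.989^2 + 0.868^2)
uc = sqrt(6.012619)
uc = 2.4521

2.4521


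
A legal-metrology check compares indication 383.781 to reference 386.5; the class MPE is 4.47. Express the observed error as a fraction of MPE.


e = indication - reference = 383.781 - 386.5 = -2.7190
|e| = 2.7190
ratio = |e| / MPE = 2.7190 / 4.47
ratio = 0.6083

0.6083


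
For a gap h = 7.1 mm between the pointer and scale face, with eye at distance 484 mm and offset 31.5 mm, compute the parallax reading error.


error = h * offset / d
= 7.1 * 31.5 / 484
= 0.4621

0.4621


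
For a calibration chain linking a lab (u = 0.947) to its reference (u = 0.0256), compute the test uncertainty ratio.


TUR = u_lab / u_ref
= 0.947 / 0.0256
= 36.9922

36.9922


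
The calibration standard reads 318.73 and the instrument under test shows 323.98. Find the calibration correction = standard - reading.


Correction = standard - reading
= 318.73 - 323.98
= -5.2500

-5.2500


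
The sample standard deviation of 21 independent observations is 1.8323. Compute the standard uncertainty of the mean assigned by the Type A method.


u_A = s / sqrt(n)
u_A = 1.8323 / sqrt(21)
u_A = 1.8323 / 4.5825757
u_A = 0.3998

0.3998


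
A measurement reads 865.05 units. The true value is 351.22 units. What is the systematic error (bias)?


Systematic error = measured - true
= 865.05 - 351.22
= 513.8300

513.8300


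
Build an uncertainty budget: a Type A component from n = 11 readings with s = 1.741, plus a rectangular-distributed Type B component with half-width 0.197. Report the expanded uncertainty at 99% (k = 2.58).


u_A = s / sqrt(n) = 1.741 / sqrt(11) = 0.52493125
u_B = half_width / sqrt(3) = 0.197 / sqrt(3) = 0.113738
uc = sqrt(u_A^2 + u_B^2) = sqrt(0.52493125^2 + 0.113738^2) = 0.53711186
U = k * uc = 2.58 * 0.53711186
U = 1.3857

1.3857


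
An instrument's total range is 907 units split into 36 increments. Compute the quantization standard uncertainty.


resolution = range / divisions
resolution = 907 / 36 = 25.194444
u_res = resolution / (2*sqrt(3))
u_res = 25.194444 / 3.4641016
u_res = 7.2730

7.2730


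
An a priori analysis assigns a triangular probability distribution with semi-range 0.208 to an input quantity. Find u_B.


u_B = half_width / sqrt(6)
u_B = 0.208 / 2.4494897
u_B = 0.0849

0.0849


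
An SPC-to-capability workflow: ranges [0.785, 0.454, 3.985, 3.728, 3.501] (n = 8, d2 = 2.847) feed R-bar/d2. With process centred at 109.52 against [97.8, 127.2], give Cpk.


R_bar = (0.785 + 0.454 + 3.985 + 3.728 + 3.501) / 5 = 2.4906
sigma = R_bar / d2 = 2.4906 / 2.847 = 0.8748156
Cp = (USL - LSL)/(6*sigma) = (127.2 - 97.8)/(6*0.8748156) = 5.6012
Cpu = (127.2 - 109.52)/(3*0.8748156) = 6.7367
Cpl = (109.52 - 97.8)/(3*0.8748156) = 4.4657
Cpk = min(Cpu, Cpl) = 4.4657

4.4657


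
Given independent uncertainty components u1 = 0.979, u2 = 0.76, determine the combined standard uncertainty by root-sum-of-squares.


uc = sqrt(0.979^2 + 0.76^2)
uc = sqrt(1.536041)
uc = 1.2394

1.2394


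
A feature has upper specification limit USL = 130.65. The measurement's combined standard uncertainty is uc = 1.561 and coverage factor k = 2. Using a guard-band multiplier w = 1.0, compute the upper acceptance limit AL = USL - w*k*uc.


U = k * uc = 2 * 1.561 = 3.122
guard band g = w * U = 1.0 * 3.122 = 3.122
AL = USL - g = 130.65 - 3.122
AL = 127.5280

127.5280


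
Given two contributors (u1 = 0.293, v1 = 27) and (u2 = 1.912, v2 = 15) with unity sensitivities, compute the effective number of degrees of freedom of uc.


uc = sqrt(u1^2 + u2^2) = sqrt(0.293^2 + 1.912^2) = 1.9343198
v_eff = uc^4 / (u1^4/v1 + u2^4/v2)
= 1.9343198^4 / (0.293^4/27 + 1.912^4/15)
= 13.999519 / 0.89123724
v_eff = 15.7080

15.7080


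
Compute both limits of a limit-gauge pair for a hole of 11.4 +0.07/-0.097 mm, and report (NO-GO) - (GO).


GO = nominal - lower_tol (smallest hole = maximum material condition)
GO = 11.4 - 0.097 = 11.303
NO-GO = nominal + upper_tol (largest hole = least material condition)
NO-GO = 11.4 + 0.07 = 11.47
spread = NO-GO - GO = 11.47 - 11.303 = 0.1670

0.1670


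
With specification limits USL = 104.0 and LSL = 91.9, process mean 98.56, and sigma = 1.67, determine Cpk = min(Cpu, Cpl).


Cpu = (USL - mean) / (3*sigma) = (104.0 - 98.56) / (3*1.67) = 1.0858
Cpl = (mean - LSL) / (3*sigma) = (98.56 - 91.9) / (3*1.67) = 1.3293
Cpk = min(Cpu, Cpl) = 1.0858

1.0858


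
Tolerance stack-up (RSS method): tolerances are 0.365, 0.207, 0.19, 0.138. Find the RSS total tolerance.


RSS = sqrt(0.365^2 + 0.207^2 + 0.19^2 + 0.138^2)
= sqrt(0.231218)
= 0.4809

0.4809


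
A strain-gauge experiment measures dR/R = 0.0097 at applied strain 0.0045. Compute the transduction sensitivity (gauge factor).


GF = (dR/R) / epsilon
= 0.0097 / 0.0045
= 2.1556

2.1556


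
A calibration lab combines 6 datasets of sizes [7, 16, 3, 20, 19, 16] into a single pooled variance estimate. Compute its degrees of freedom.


nu = sum_i (n_i - 1)
nu = ((7 - 1) + (16 - 1) + (3 - 1) + (20 - 1) + (19 - 1) + (16 - 1))
nu = 6 + 15 + 2 + 19 + 18 + 15
nu = 75

75


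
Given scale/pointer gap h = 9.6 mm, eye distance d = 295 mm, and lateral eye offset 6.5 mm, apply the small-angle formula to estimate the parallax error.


error = h * offset / d
= 9.6 * 6.5 / 295
= 0.2115

0.2115


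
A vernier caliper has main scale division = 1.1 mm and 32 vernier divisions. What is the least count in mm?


LC = MSD / n_div
= 1.1 / 32
= 0.0344

0.0344
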